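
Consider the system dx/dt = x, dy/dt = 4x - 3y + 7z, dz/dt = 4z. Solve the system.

Coefficient matrix A = [[1, 0, 0], [4, -3, 7], [0, 0, 4]].
det(A - λI) = 0 gives eigenvalues λ = 1, 4, -3.
For λ=1: eigenvector (1,1,0).
For λ=4: eigenvector (0,1,1).
For λ=-3: eigenvector (0,-1,0).
General solution: K_1e^(t)(1,1,0) + K_2e^(4t)(0,1,1) + K_3e^(-3t)(0,-1,0).

x(t) = K_1e^(t), y(t) = K_1e^(t) + K_2e^(4t) - K_3e^(-3t), z(t) = K_2e^(4t)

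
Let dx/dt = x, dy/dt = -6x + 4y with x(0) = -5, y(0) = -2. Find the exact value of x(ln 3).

A = [[1,0],[-6,4]]; eigenvalues λ = 4, 1.
Eigenvectors: (0,1) for λ=4, (-1,-2) for λ=1.
From the initial condition, c_1 = 8, c_2 = 5.
x(ln 3) = (8)(3^4)(0) + (5)(3^1)(-1) = -15.

-15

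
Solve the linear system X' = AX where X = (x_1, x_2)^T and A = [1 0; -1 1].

x_1(t) = K_2e^(t), x_2(t) = -K_1e^(t) - K_2te^(t) + K_2e^(t)

Coefficient matrix A = [[1, 0], [-1, 1]].
Characteristic polynomial det(A - λI) = λ^2 - 2λ + 1 = 0.
Single eigenvalue λ = 1 with algebraic multiplicity 2.
Eigenvector v = (0,-1); generalized eigenvector w with (A-λI)w=v is (1,1).
General solution: e^(t)[K_1·v + K_2·(t·v + w)].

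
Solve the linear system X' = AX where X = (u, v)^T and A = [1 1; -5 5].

Coefficient matrix A = [[1, 1], [-5, 5]].
Characteristic polynomial det(A - λI) = λ^2 - 6λ + 10 = 0.
Eigenvalues λ = 3 ± i (complex conjugate pair).
For λ=3+i: an eigenvector is (0,-1) - i(-1,-2) = (0 + i, -1 + 2i).
A real fundamental pair from Re and Im of e^((3+i)t)v: X_1 = e^(3t)(cos(t)·(0,-1) + sin(t)·(-1,-2)), X_2 = e^(3t)(sin(t)·(0,-1) - cos(t)·(-1,-2)).
General solution: c_1X_1 + c_2X_2.

u(t) = -c_1e^(3t)sin(t) + c_2e^(3t)cos(t), v(t) = -2c_1e^(3t)sin(t) - c_1e^(3t)cos(t) - c_2e^(3t)sin(t) + 2c_2e^(3t)cos(t)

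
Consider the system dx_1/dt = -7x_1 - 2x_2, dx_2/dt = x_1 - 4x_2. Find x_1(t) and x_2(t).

x_1(t) = -2K_1e^(-6t) + K_2e^(-5t), x_2(t) = K_1e^(-6t) - K_2e^(-5t)

Coefficient matrix A = [[-7, -2], [1, -4]].
Characteristic polynomial det(A - λI) = λ^2 + 11λ + 30 = 0.
Eigenvalues λ = -6, -5.
For λ=-6: (A-λI) row 1 is [-1, -2], so an eigenvector is (-2, 1).
For λ=-5: (A-λI) row 1 is [-2, -2], so an eigenvector is (1, -1).
General solution: K_1e^(-6t)(-2,1) + K_2e^(-5t)(1,-1).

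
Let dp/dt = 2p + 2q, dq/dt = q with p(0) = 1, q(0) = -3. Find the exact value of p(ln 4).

-56

A = [[2,2],[0,1]]; eigenvalues λ = 2, 1.
Eigenvectors: (1,0) for λ=2, (2,-1) for λ=1.
From the initial condition, c_1 = -5, c_2 = 3.
p(ln 4) = (-5)(4^2)(1) + (3)(4^1)(2) = -56.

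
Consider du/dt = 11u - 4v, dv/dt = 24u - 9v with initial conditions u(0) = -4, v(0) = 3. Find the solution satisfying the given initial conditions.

Coefficient matrix A = [[11, -4], [24, -9]].
Characteristic polynomial det(A - λI) = λ^2 - 2λ - 3 = 0.
Eigenvalues λ = -1, 3.
For λ=-1: (A-λI) row 1 is [12, -4], so an eigenvector is (1, 3).
For λ=3: (A-λI) row 1 is [8, -4], so an eigenvector is (1, 2).
General solution: K_1e^(-t)(1,3) + K_2e^(3t)(1,2).
Applying u(0)=-4, v(0)=3 gives K_1=11, K_2=-15.

u(t) = -15e^(3t) + 11e^(-t), v(t) = -30e^(3t) + 33e^(-t)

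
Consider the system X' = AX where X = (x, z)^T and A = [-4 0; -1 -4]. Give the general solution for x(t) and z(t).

Coefficient matrix A = [[-4, 0], [-1, -4]].
Characteristic polynomial det(A - λI) = λ^2 + 8λ + 16 = 0.
Single eigenvalue λ = -4 with algebraic multiplicity 2.
Eigenvector v = (0,-1); generalized eigenvector w with (A-λI)w=v is (1,3).
General solution: e^(-4t)[K_1·v + K_2·(t·v + w)].

x(t) = K_2e^(-4t), z(t) = -K_1e^(-4t) - K_2te^(-4t) + 3K_2e^(-4t)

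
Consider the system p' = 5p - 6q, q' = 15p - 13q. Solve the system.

Coefficient matrix A = [[5, -6], [15, -13]].
Characteristic polynomial det(A - λI) = λ^2 + 8λ + 25 = 0.
Eigenvalues λ = -4 ± 3i (complex conjugate pair).
For λ=-4+3i: an eigenvector is (1,2) - i(-1,-1) = (1 + i, 2 + i).
A real fundamental pair from Re and Im of e^((-4+3i)t)v: X_1 = e^(-4t)(cos(3t)·(1,2) + sin(3t)·(-1,-1)), X_2 = e^(-4t)(sin(3t)·(1,2) - cos(3t)·(-1,-1)).
General solution: K_1X_1 + K_2X_2.

p(t) = -K_1e^(-4t)sin(3t) + K_1e^(-4t)cos(3t) + K_2e^(-4t)sin(3t) + K_2e^(-4t)cos(3t), q(t) = -K_1e^(-4t)sin(3t) + 2K_1e^(-4t)cos(3t) + 2K_2e^(-4t)sin(3t) + K_2e^(-4t)cos(3t)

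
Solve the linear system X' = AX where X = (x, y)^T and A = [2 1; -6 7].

x(t) = C_1e^(4t) - C_2e^(5t), y(t) = 2C_1e^(4t) - 3C_2e^(5t)

Coefficient matrix A = [[2, 1], [-6, 7]].
Characteristic polynomial det(A - λI) = λ^2 - 9λ + 20 = 0.
Eigenvalues λ = 4, 5.
For λ=4: (A-λI) row 1 is [-2, 1], so an eigenvector is (1, 2).
For λ=5: (A-λI) row 1 is [-3, 1], so an eigenvector is (-1, -3).
General solution: C_1e^(4t)(1,2) + C_2e^(5t)(-1,-3).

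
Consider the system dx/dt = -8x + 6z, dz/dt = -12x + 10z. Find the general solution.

x(t) = -K_1e^(-2t) - K_2e^(4t), z(t) = -K_1e^(-2t) - 2K_2e^(4t)

Coefficient matrix A = [[-8, 6], [-12, 10]].
Characteristic polynomial det(A - λI) = λ^2 - 2λ - 8 = 0.
Eigenvalues λ = -2, 4.
For λ=-2: (A-λI) row 1 is [-6, 6], so an eigenvector is (-1, -1).
For λ=4: (A-λI) row 1 is [-12, 6], so an eigenvector is (-1, -2).
General solution: K_1e^(-2t)(-1,-1) + K_2e^(4t)(-1,-2).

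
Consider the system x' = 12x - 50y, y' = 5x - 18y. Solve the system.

x(t) = -3K_1e^(-3t)sin(5t) - K_1e^(-3t)cos(5t) - K_2e^(-3t)sin(5t) + 3K_2e^(-3t)cos(5t), y(t) = -K_1e^(-3t)sin(5t) + K_2e^(-3t)cos(5t)

Coefficient matrix A = [[12, -50], [5, -18]].
Characteristic polynomial det(A - λI) = λ^2 + 6λ + 34 = 0.
Eigenvalues λ = -3 ± 5i (complex conjugate pair).
For λ=-3+5i: an eigenvector is (-1,0) - i(-3,-1) = (-1 + 3i, 0 + i).
A real fundamental pair from Re and Im of e^((-3+5i)t)v: X_1 = e^(-3t)(cos(5t)·(-1,0) + sin(5t)·(-3,-1)), X_2 = e^(-3t)(sin(5t)·(-1,0) - cos(5t)·(-3,-1)).
General solution: K_1X_1 + K_2X_2.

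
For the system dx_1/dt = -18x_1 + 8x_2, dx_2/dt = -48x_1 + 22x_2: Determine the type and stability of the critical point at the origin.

A = [[-18,8],[-48,22]]; det(A-λI) = λ^2 - 4λ - 12.
λ = -2, 6: opposite signs.

saddle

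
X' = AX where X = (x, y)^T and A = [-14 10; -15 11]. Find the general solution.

Coefficient matrix A = [[-14, 10], [-15, 11]].
Characteristic polynomial det(A - λI) = λ^2 + 3λ - 4 = 0.
Eigenvalues λ = -4, 1.
For λ=-4: (A-λI) row 1 is [-10, 10], so an eigenvector is (-1, -1).
For λ=1: (A-λI) row 1 is [-15, 10], so an eigenvector is (-2, -3).
General solution: K_1e^(-4t)(-1,-1) + K_2e^(t)(-2,-3).

x(t) = -K_1e^(-4t) - 2K_2e^(t), y(t) = -K_1e^(-4t) - 3K_2e^(t)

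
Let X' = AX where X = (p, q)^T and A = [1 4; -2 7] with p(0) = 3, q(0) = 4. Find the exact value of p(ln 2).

144

A = [[1,4],[-2,7]]; eigenvalues λ = 5, 3.
Eigenvectors: (1,1) for λ=5, (2,1) for λ=3.
From the initial condition, c_1 = 5, c_2 = -1.
p(ln 2) = (5)(2^5)(1) + (-1)(2^3)(2) = 144.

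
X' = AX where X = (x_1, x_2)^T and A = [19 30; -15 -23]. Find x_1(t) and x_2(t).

Coefficient matrix A = [[19, 30], [-15, -23]].
Characteristic polynomial det(A - λI) = λ^2 + 4λ + 13 = 0.
Eigenvalues λ = -2 ± 3i (complex conjugate pair).
For λ=-2+3i: an eigenvector is (-1,1) - i(3,-2) = (-1 - 3i, 1 + 2i).
A real fundamental pair from Re and Im of e^((-2+3i)t)v: X_1 = e^(-2t)(cos(3t)·(-1,1) + sin(3t)·(3,-2)), X_2 = e^(-2t)(sin(3t)·(-1,1) - cos(3t)·(3,-2)).
General solution: C_1X_1 + C_2X_2.

x_1(t) = 3C_1e^(-2t)sin(3t) - C_1e^(-2t)cos(3t) - C_2e^(-2t)sin(3t) - 3C_2e^(-2t)cos(3t), x_2(t) = -2C_1e^(-2t)sin(3t) + C_1e^(-2t)cos(3t) + C_2e^(-2t)sin(3t) + 2C_2e^(-2t)cos(3t)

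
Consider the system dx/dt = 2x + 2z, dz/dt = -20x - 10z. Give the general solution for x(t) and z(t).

Coefficient matrix A = [[2, 2], [-20, -10]].
Characteristic polynomial det(A - λI) = λ^2 + 8λ + 20 = 0.
Eigenvalues λ = -4 ± 2i (complex conjugate pair).
For λ=-4+2i: an eigenvector is (-1,3) - i(0,1) = (-1, 3 - i).
A real fundamental pair from Re and Im of e^((-4+2i)t)v: X_1 = e^(-4t)(cos(2t)·(-1,3) + sin(2t)·(0,1)), X_2 = e^(-4t)(sin(2t)·(-1,3) - cos(2t)·(0,1)).
General solution: C_1X_1 + C_2X_2.

x(t) = -C_1e^(-4t)cos(2t) - C_2e^(-4t)sin(2t), z(t) = C_1e^(-4t)sin(2t) + 3C_1e^(-4t)cos(2t) + 3C_2e^(-4t)sin(2t) - C_2e^(-4t)cos(2t)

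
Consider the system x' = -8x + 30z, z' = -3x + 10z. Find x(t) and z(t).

Coefficient matrix A = [[-8, 30], [-3, 10]].
Characteristic polynomial det(A - λI) = λ^2 - 2λ + 10 = 0.
Eigenvalues λ = 1 ± 3i (complex conjugate pair).
For λ=1+3i: an eigenvector is (-1,0) - i(3,1) = (-1 - 3i, 0 - i).
A real fundamental pair from Re and Im of e^((1+3i)t)v: X_1 = e^(t)(cos(3t)·(-1,0) + sin(3t)·(3,1)), X_2 = e^(t)(sin(3t)·(-1,0) - cos(3t)·(3,1)).
General solution: C_1X_1 + C_2X_2.

x(t) = 3C_1e^(t)sin(3t) - C_1e^(t)cos(3t) - C_2e^(t)sin(3t) - 3C_2e^(t)cos(3t), z(t) = C_1e^(t)sin(3t) - C_2e^(t)cos(3t)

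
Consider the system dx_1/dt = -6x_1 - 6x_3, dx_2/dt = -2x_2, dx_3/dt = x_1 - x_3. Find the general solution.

Coefficient matrix A = [[-6, 0, -6], [0, -2, 0], [1, 0, -1]].
det(A - λI) = 0 gives eigenvalues λ = -4, -2, -3.
For λ=-4: eigenvector (3,0,-1).
For λ=-2: eigenvector (0,1,0).
For λ=-3: eigenvector (-2,0,1).
General solution: K_1e^(-4t)(3,0,-1) + K_2e^(-2t)(0,1,0) + K_3e^(-3t)(-2,0,1).

x_1(t) = 3K_1e^(-4t) - 2K_3e^(-3t), x_2(t) = K_2e^(-2t), x_3(t) = -K_1e^(-4t) + K_3e^(-3t)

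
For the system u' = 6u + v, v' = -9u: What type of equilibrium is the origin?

unstable improper node

A = [[6,1],[-9,0]]; det(A-λI) = λ^2 - 6λ + 9.
repeated λ = 3 with a single eigenvector.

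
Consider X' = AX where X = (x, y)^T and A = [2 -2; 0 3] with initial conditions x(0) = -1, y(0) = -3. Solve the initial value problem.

Coefficient matrix A = [[2, -2], [0, 3]].
Characteristic polynomial det(A - λI) = λ^2 - 5λ + 6 = 0.
Eigenvalues λ = 3, 2.
For λ=3: (A-λI) row 1 is [-1, -2], so an eigenvector is (-2, 1).
For λ=2: (A-λI) row 1 is [0, -2], so an eigenvector is (-1, 0).
General solution: c_1e^(3t)(-2,1) + c_2e^(2t)(-1,0).
Applying x(0)=-1, y(0)=-3 gives c_1=-3, c_2=7.

x(t) = 6e^(3t) - 7e^(2t), y(t) = -3e^(3t)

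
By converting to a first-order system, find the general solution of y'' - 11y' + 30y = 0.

y(t) = C_1e^(6t) + C_2e^(5t)

Let x_1 = y, x_2 = y'. Then x_1' = x_2 and x_2' = -30x_1 + 11x_2.
A = [[0,1],[-30,11]]; det(A-λI) = λ^2 - 11λ + 30.
Eigenvalues λ = 6, 5 with eigenvectors (1,6), (1,5).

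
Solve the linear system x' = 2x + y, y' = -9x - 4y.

x(t) = -c_1e^(-t) - c_2te^(-t) - c_2e^(-t), y(t) = 3c_1e^(-t) + 3c_2te^(-t) + 2c_2e^(-t)

Coefficient matrix A = [[2, 1], [-9, -4]].
Characteristic polynomial det(A - λI) = λ^2 + 2λ + 1 = 0.
Single eigenvalue λ = -1 with algebraic multiplicity 2.
Eigenvector v = (-1,3); generalized eigenvector w with (A-λI)w=v is (-1,2).
General solution: e^(-t)[c_1·v + c_2·(t·v + w)].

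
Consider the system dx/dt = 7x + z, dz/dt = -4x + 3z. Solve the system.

x(t) = -K_1e^(5t) - K_2te^(5t) - 2K_2e^(5t), z(t) = 2K_1e^(5t) + 2K_2te^(5t) + 3K_2e^(5t)

Coefficient matrix A = [[7, 1], [-4, 3]].
Characteristic polynomial det(A - λI) = λ^2 - 10λ + 25 = 0.
Single eigenvalue λ = 5 with algebraic multiplicity 2.
Eigenvector v = (-1,2); generalized eigenvector w with (A-λI)w=v is (-2,3).
General solution: e^(5t)[K_1·v + K_2·(t·v + w)].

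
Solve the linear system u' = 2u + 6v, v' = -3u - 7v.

Coefficient matrix A = [[2, 6], [-3, -7]].
Characteristic polynomial det(A - λI) = λ^2 + 5λ + 4 = 0.
Eigenvalues λ = -1, -4.
For λ=-1: (A-λI) row 1 is [3, 6], so an eigenvector is (-2, 1).
For λ=-4: (A-λI) row 1 is [6, 6], so an eigenvector is (-1, 1).
General solution: C_1e^(-t)(-2,1) + C_2e^(-4t)(-1,1).

u(t) = -2C_1e^(-t) - C_2e^(-4t), v(t) = C_1e^(-t) + C_2e^(-4t)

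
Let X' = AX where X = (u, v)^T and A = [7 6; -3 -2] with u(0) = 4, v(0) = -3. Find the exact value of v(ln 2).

-20

A = [[7,6],[-3,-2]]; eigenvalues λ = 1, 4.
Eigenvectors: (-1,1) for λ=1, (2,-1) for λ=4.
From the initial condition, c_1 = -2, c_2 = 1.
v(ln 2) = (-2)(2^1)(1) + (1)(2^4)(-1) = -20.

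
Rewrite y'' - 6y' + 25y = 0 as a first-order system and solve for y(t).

Let x_1 = y, x_2 = y'. Then x_1' = x_2 and x_2' = -25x_1 + 6x_2.
A = [[0,1],[-25,6]]; det(A-λI) = λ^2 - 6λ + 25.
Eigenvalues λ = 3 ± 4i.

y(t) = c_1e^(3t)cos(4t) + c_2e^(3t)sin(4t)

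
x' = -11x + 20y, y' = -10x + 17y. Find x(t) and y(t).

Coefficient matrix A = [[-11, 20], [-10, 17]].
Characteristic polynomial det(A - λI) = λ^2 - 6λ + 13 = 0.
Eigenvalues λ = 3 ± 2i (complex conjugate pair).
For λ=3+2i: an eigenvector is (-1,-1) - i(-3,-2) = (-1 + 3i, -1 + 2i).
A real fundamental pair from Re and Im of e^((3+2i)t)v: X_1 = e^(3t)(cos(2t)·(-1,-1) + sin(2t)·(-3,-2)), X_2 = e^(3t)(sin(2t)·(-1,-1) - cos(2t)·(-3,-2)).
General solution: c_1X_1 + c_2X_2.

x(t) = -3c_1e^(3t)sin(2t) - c_1e^(3t)cos(2t) - c_2e^(3t)sin(2t) + 3c_2e^(3t)cos(2t), y(t) = -2c_1e^(3t)sin(2t) - c_1e^(3t)cos(2t) - c_2e^(3t)sin(2t) + 2c_2e^(3t)cos(2t)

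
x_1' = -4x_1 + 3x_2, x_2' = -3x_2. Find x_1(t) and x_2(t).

Coefficient matrix A = [[-4, 3], [0, -3]].
Characteristic polynomial det(A - λI) = λ^2 + 7λ + 12 = 0.
Eigenvalues λ = -4, -3.
For λ=-4: (A-λI) row 1 is [0, 3], so an eigenvector is (1, 0).
For λ=-3: (A-λI) row 1 is [-1, 3], so an eigenvector is (-3, -1).
General solution: C_1e^(-4t)(1,0) + C_2e^(-3t)(-3,-1).

x_1(t) = C_1e^(-4t) - 3C_2e^(-3t), x_2(t) = -C_2e^(-3t)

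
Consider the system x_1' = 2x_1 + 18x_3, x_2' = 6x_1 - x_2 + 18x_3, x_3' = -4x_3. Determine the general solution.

Coefficient matrix A = [[2, 0, 18], [6, -1, 18], [0, 0, -4]].
det(A - λI) = 0 gives eigenvalues λ = -1, 2, -4.
For λ=-1: eigenvector (0,-1,0).
For λ=2: eigenvector (1,2,0).
For λ=-4: eigenvector (-3,0,1).
General solution: c_1e^(-t)(0,-1,0) + c_2e^(2t)(1,2,0) + c_3e^(-4t)(-3,0,1).

x_1(t) = c_2e^(2t) - 3c_3e^(-4t), x_2(t) = -c_1e^(-t) + 2c_2e^(2t), x_3(t) = c_3e^(-4t)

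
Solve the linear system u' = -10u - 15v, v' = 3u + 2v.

Coefficient matrix A = [[-10, -15], [3, 2]].
Characteristic polynomial det(A - λI) = λ^2 + 8λ + 25 = 0.
Eigenvalues λ = -4 ± 3i (complex conjugate pair).
For λ=-4+3i: an eigenvector is (1,0) - i(-2,1) = (1 + 2i, 0 - i).
A real fundamental pair from Re and Im of e^((-4+3i)t)v: X_1 = e^(-4t)(cos(3t)·(1,0) + sin(3t)·(-2,1)), X_2 = e^(-4t)(sin(3t)·(1,0) - cos(3t)·(-2,1)).
General solution: C_1X_1 + C_2X_2.

u(t) = -2C_1e^(-4t)sin(3t) + C_1e^(-4t)cos(3t) + C_2e^(-4t)sin(3t) + 2C_2e^(-4t)cos(3t), v(t) = C_1e^(-4t)sin(3t) - C_2e^(-4t)cos(3t)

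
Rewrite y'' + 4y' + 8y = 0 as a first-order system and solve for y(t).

y(t) = C_1e^(-2t)cos(2t) + C_2e^(-2t)sin(2t)

Let x_1 = y, x_2 = y'. Then x_1' = x_2 and x_2' = -8x_1 - 4x_2.
A = [[0,1],[-8,-4]]; det(A-λI) = λ^2 + 4λ + 8.
Eigenvalues λ = -2 ± 2i.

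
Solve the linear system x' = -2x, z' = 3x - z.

Coefficient matrix A = [[-2, 0], [3, -1]].
Characteristic polynomial det(A - λI) = λ^2 + 3λ + 2 = 0.
Eigenvalues λ = -2, -1.
For λ=-2: (A-λI) row 2 is [3, 1], so an eigenvector is (-1, 3).
For λ=-1: (A-λI) row 1 is [-1, 0], so an eigenvector is (0, -1).
General solution: c_1e^(-2t)(-1,3) + c_2e^(-t)(0,-1).

x(t) = -c_1e^(-2t), z(t) = 3c_1e^(-2t) - c_2e^(-t)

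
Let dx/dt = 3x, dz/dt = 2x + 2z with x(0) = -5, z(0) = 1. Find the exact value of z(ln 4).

-464

A = [[3,0],[2,2]]; eigenvalues λ = 2, 3.
Eigenvectors: (0,1) for λ=2, (1,2) for λ=3.
From the initial condition, c_1 = 11, c_2 = -5.
z(ln 4) = (11)(4^2)(1) + (-5)(4^3)(2) = -464.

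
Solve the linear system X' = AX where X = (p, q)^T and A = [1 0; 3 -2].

p(t) = K_2e^(t), q(t) = -K_1e^(-2t) + K_2e^(t)

Coefficient matrix A = [[1, 0], [3, -2]].
Characteristic polynomial det(A - λI) = λ^2 + λ - 2 = 0.
Eigenvalues λ = -2, 1.
For λ=-2: (A-λI) row 1 is [3, 0], so an eigenvector is (0, -1).
For λ=1: (A-λI) row 2 is [3, -3], so an eigenvector is (1, 1).
General solution: K_1e^(-2t)(0,-1) + K_2e^(t)(1,1).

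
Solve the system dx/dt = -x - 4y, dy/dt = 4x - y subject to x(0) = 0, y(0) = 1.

Coefficient matrix A = [[-1, -4], [4, -1]].
Characteristic polynomial det(A - λI) = λ^2 + 2λ + 17 = 0.
Eigenvalues λ = -1 ± 4i (complex conjugate pair).
For λ=-1+4i: an eigenvector is (0,-1) - i(1,0) = (0 - i, -1).
A real fundamental pair from Re and Im of e^((-1+4i)t)v: X_1 = e^(-t)(cos(4t)·(0,-1) + sin(4t)·(1,0)), X_2 = e^(-t)(sin(4t)·(0,-1) - cos(4t)·(1,0)).
General solution: c_1X_1 + c_2X_2.
Applying x(0)=0, y(0)=1 gives c_1=-1, c_2=0.

x(t) = -e^(-t)sin(4t), y(t) = e^(-t)cos(4t)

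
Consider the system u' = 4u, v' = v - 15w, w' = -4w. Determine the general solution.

Coefficient matrix A = [[4, 0, 0], [0, 1, -15], [0, 0, -4]].
det(A - λI) = 0 gives eigenvalues λ = 4, -4, 1.
For λ=4: eigenvector (1,0,0).
For λ=-4: eigenvector (0,3,1).
For λ=1: eigenvector (0,-1,0).
General solution: c_1e^(4t)(1,0,0) + c_2e^(-4t)(0,3,1) + c_3e^(t)(0,-1,0).

u(t) = c_1e^(4t), v(t) = 3c_2e^(-4t) - c_3e^(t), w(t) = c_2e^(-4t)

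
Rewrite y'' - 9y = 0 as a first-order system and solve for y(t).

y(t) = K_1e^(3t) + K_2e^(-3t)

Let x_1 = y, x_2 = y'. Then x_1' = x_2 and x_2' = 9x_1.
A = [[0,1],[9,0]]; det(A-λI) = λ^2 - 9.
Eigenvalues λ = 3, -3 with eigenvectors (1,3), (1,-3).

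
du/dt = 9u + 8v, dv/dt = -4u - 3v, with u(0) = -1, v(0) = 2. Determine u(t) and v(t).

Coefficient matrix A = [[9, 8], [-4, -3]].
Characteristic polynomial det(A - λI) = λ^2 - 6λ + 5 = 0.
Eigenvalues λ = 1, 5.
For λ=1: (A-λI) row 1 is [8, 8], so an eigenvector is (1, -1).
For λ=5: (A-λI) row 1 is [4, 8], so an eigenvector is (-2, 1).
General solution: C_1e^(t)(1,-1) + C_2e^(5t)(-2,1).
Applying u(0)=-1, v(0)=2 gives C_1=-3, C_2=-1.

u(t) = 2e^(5t) - 3e^(t), v(t) = -e^(5t) + 3e^(t)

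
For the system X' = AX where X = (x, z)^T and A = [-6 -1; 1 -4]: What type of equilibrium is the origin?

stable improper node

A = [[-6,-1],[1,-4]]; det(A-λI) = λ^2 + 10λ + 25.
repeated λ = -5 with a single eigenvector.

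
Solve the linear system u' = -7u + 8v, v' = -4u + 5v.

u(t) = 2C_1e^(-3t) - C_2e^(t), v(t) = C_1e^(-3t) - C_2e^(t)

Coefficient matrix A = [[-7, 8], [-4, 5]].
Characteristic polynomial det(A - λI) = λ^2 + 2λ - 3 = 0.
Eigenvalues λ = -3, 1.
For λ=-3: (A-λI) row 1 is [-4, 8], so an eigenvector is (2, 1).
For λ=1: (A-λI) row 1 is [-8, 8], so an eigenvector is (-1, -1).
General solution: C_1e^(-3t)(2,1) + C_2e^(t)(-1,-1).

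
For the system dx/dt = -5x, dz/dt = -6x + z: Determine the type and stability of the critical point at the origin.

saddle

A = [[-5,0],[-6,1]]; det(A-λI) = λ^2 + 4λ - 5.
λ = 1, -5: opposite signs.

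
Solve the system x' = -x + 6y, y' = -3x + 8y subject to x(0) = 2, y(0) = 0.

x(t) = -2e^(5t) + 4e^(2t), y(t) = -2e^(5t) + 2e^(2t)

Coefficient matrix A = [[-1, 6], [-3, 8]].
Characteristic polynomial det(A - λI) = λ^2 - 7λ + 10 = 0.
Eigenvalues λ = 5, 2.
For λ=5: (A-λI) row 1 is [-6, 6], so an eigenvector is (-1, -1).
For λ=2: (A-λI) row 1 is [-3, 6], so an eigenvector is (2, 1).
General solution: C_1e^(5t)(-1,-1) + C_2e^(2t)(2,1).
Applying x(0)=2, y(0)=0 gives C_1=2, C_2=2.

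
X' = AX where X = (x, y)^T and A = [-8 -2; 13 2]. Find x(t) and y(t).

x(t) = -C_1e^(-3t)sin(t) + C_1e^(-3t)cos(t) + C_2e^(-3t)sin(t) + C_2e^(-3t)cos(t), y(t) = 3C_1e^(-3t)sin(t) - 2C_1e^(-3t)cos(t) - 2C_2e^(-3t)sin(t) - 3C_2e^(-3t)cos(t)

Coefficient matrix A = [[-8, -2], [13, 2]].
Characteristic polynomial det(A - λI) = λ^2 + 6λ + 10 = 0.
Eigenvalues λ = -3 ± i (complex conjugate pair).
For λ=-3+i: an eigenvector is (1,-2) - i(-1,3) = (1 + i, -2 - 3i).
A real fundamental pair from Re and Im of e^((-3+i)t)v: X_1 = e^(-3t)(cos(t)·(1,-2) + sin(t)·(-1,3)), X_2 = e^(-3t)(sin(t)·(1,-2) - cos(t)·(-1,3)).
General solution: C_1X_1 + C_2X_2.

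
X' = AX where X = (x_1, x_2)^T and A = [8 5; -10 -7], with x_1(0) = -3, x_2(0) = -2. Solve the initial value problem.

x_1(t) = -8e^(3t) + 5e^(-2t), x_2(t) = 8e^(3t) - 10e^(-2t)

Coefficient matrix A = [[8, 5], [-10, -7]].
Characteristic polynomial det(A - λI) = λ^2 - λ - 6 = 0.
Eigenvalues λ = -2, 3.
For λ=-2: (A-λI) row 1 is [10, 5], so an eigenvector is (1, -2).
For λ=3: (A-λI) row 1 is [5, 5], so an eigenvector is (-1, 1).
General solution: C_1e^(-2t)(1,-2) + C_2e^(3t)(-1,1).
Applying x_1(0)=-3, x_2(0)=-2 gives C_1=5, C_2=8.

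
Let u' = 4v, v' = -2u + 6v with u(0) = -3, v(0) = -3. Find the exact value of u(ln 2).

A = [[0,4],[-2,6]]; eigenvalues λ = 2, 4.
Eigenvectors: (-2,-1) for λ=2, (1,1) for λ=4.
From the initial condition, c_1 = 0, c_2 = -3.
u(ln 2) = (0)(2^2)(-2) + (-3)(2^4)(1) = -48.

-48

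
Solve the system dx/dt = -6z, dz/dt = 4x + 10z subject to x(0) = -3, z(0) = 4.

Coefficient matrix A = [[0, -6], [4, 10]].
Characteristic polynomial det(A - λI) = λ^2 - 10λ + 24 = 0.
Eigenvalues λ = 6, 4.
For λ=6: (A-λI) row 1 is [-6, -6], so an eigenvector is (-1, 1).
For λ=4: (A-λI) row 1 is [-4, -6], so an eigenvector is (-3, 2).
General solution: c_1e^(6t)(-1,1) + c_2e^(4t)(-3,2).
Applying x(0)=-3, z(0)=4 gives c_1=6, c_2=-1.

x(t) = -6e^(6t) + 3e^(4t), z(t) = 6e^(6t) - 2e^(4t)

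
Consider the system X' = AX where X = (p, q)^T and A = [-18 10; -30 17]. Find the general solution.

p(t) = c_1e^(2t) + 2c_2e^(-3t), q(t) = 2c_1e^(2t) + 3c_2e^(-3t)

Coefficient matrix A = [[-18, 10], [-30, 17]].
Characteristic polynomial det(A - λI) = λ^2 + λ - 6 = 0.
Eigenvalues λ = 2, -3.
For λ=2: (A-λI) row 1 is [-20, 10], so an eigenvector is (1, 2).
For λ=-3: (A-λI) row 1 is [-15, 10], so an eigenvector is (2, 3).
General solution: c_1e^(2t)(1,2) + c_2e^(-3t)(2,3).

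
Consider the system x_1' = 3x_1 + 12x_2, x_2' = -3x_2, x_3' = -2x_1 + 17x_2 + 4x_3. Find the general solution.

Coefficient matrix A = [[3, 12, 0], [0, -3, 0], [-2, 17, 4]].
det(A - λI) = 0 gives eigenvalues λ = 3, 4, -3.
For λ=3: eigenvector (1,0,2).
For λ=4: eigenvector (0,0,1).
For λ=-3: eigenvector (-2,1,-3).
General solution: C_1e^(3t)(1,0,2) + C_2e^(4t)(0,0,1) + C_3e^(-3t)(-2,1,-3).

x_1(t) = C_1e^(3t) - 2C_3e^(-3t), x_2(t) = C_3e^(-3t), x_3(t) = 2C_1e^(3t) + C_2e^(4t) - 3C_3e^(-3t)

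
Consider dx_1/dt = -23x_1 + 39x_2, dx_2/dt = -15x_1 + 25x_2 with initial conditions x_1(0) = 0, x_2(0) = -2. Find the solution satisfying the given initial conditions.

Coefficient matrix A = [[-23, 39], [-15, 25]].
Characteristic polynomial det(A - λI) = λ^2 - 2λ + 10 = 0.
Eigenvalues λ = 1 ± 3i (complex conjugate pair).
For λ=1+3i: an eigenvector is (2,1) - i(-3,-2) = (2 + 3i, 1 + 2i).
A real fundamental pair from Re and Im of e^((1+3i)t)v: X_1 = e^(t)(cos(3t)·(2,1) + sin(3t)·(-3,-2)), X_2 = e^(t)(sin(3t)·(2,1) - cos(3t)·(-3,-2)).
General solution: C_1X_1 + C_2X_2.
Applying x_1(0)=0, x_2(0)=-2 gives C_1=6, C_2=-4.

x_1(t) = -26e^(t)sin(3t), x_2(t) = -16e^(t)sin(3t) - 2e^(t)cos(3t)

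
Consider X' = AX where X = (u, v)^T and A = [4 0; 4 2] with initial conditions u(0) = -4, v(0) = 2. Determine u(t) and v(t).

Coefficient matrix A = [[4, 0], [4, 2]].
Characteristic polynomial det(A - λI) = λ^2 - 6λ + 8 = 0.
Eigenvalues λ = 2, 4.
For λ=2: (A-λI) row 1 is [2, 0], so an eigenvector is (0, -1).
For λ=4: (A-λI) row 2 is [4, -2], so an eigenvector is (-1, -2).
General solution: c_1e^(2t)(0,-1) + c_2e^(4t)(-1,-2).
Applying u(0)=-4, v(0)=2 gives c_1=-10, c_2=4.

u(t) = -4e^(4t), v(t) = -8e^(4t) + 10e^(2t)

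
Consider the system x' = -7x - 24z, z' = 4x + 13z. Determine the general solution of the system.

Coefficient matrix A = [[-7, -24], [4, 13]].
Characteristic polynomial det(A - λI) = λ^2 - 6λ + 5 = 0.
Eigenvalues λ = 1, 5.
For λ=1: (A-λI) row 1 is [-8, -24], so an eigenvector is (-3, 1).
For λ=5: (A-λI) row 1 is [-12, -24], so an eigenvector is (2, -1).
General solution: C_1e^(t)(-3,1) + C_2e^(5t)(2,-1).

x(t) = -3C_1e^(t) + 2C_2e^(5t), z(t) = C_1e^(t) - C_2e^(5t)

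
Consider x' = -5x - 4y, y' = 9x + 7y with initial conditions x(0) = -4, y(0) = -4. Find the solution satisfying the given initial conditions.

x(t) = 40te^(t) - 4e^(t), y(t) = -60te^(t) - 4e^(t)

Coefficient matrix A = [[-5, -4], [9, 7]].
Characteristic polynomial det(A - λI) = λ^2 - 2λ + 1 = 0.
Single eigenvalue λ = 1 with algebraic multiplicity 2.
Eigenvector v = (-2,3); generalized eigenvector w with (A-λI)w=v is (-1,2).
General solution: e^(t)[c_1·v + c_2·(t·v + w)].
Applying x(0)=-4, y(0)=-4 gives c_1=12, c_2=-20.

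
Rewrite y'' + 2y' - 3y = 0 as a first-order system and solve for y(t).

y(t) = c_1e^(t) + c_2e^(-3t)

Let x_1 = y, x_2 = y'. Then x_1' = x_2 and x_2' = 3x_1 - 2x_2.
A = [[0,1],[3,-2]]; det(A-λI) = λ^2 + 2λ - 3.
Eigenvalues λ = 1, -3 with eigenvectors (1,1), (1,-3).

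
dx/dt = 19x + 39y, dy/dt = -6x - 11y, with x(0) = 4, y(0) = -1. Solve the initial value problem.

Coefficient matrix A = [[19, 39], [-6, -11]].
Characteristic polynomial det(A - λI) = λ^2 - 8λ + 25 = 0.
Eigenvalues λ = 4 ± 3i (complex conjugate pair).
For λ=4+3i: an eigenvector is (2,-1) - i(-3,1) = (2 + 3i, -1 - i).
A real fundamental pair from Re and Im of e^((4+3i)t)v: X_1 = e^(4t)(cos(3t)·(2,-1) + sin(3t)·(-3,1)), X_2 = e^(4t)(sin(3t)·(2,-1) - cos(3t)·(-3,1)).
General solution: c_1X_1 + c_2X_2.
Applying x(0)=4, y(0)=-1 gives c_1=-1, c_2=2.

x(t) = 7e^(4t)sin(3t) + 4e^(4t)cos(3t), y(t) = -3e^(4t)sin(3t) - e^(4t)cos(3t)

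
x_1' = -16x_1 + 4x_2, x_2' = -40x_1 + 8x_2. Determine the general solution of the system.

Coefficient matrix A = [[-16, 4], [-40, 8]].
Characteristic polynomial det(A - λI) = λ^2 + 8λ + 32 = 0.
Eigenvalues λ = -4 ± 4i (complex conjugate pair).
For λ=-4+4i: an eigenvector is (1,3) - i(0,-1) = (1, 3 + i).
A real fundamental pair from Re and Im of e^((-4+4i)t)v: X_1 = e^(-4t)(cos(4t)·(1,3) + sin(4t)·(0,-1)), X_2 = e^(-4t)(sin(4t)·(1,3) - cos(4t)·(0,-1)).
General solution: C_1X_1 + C_2X_2.

x_1(t) = C_1e^(-4t)cos(4t) + C_2e^(-4t)sin(4t), x_2(t) = -C_1e^(-4t)sin(4t) + 3C_1e^(-4t)cos(4t) + 3C_2e^(-4t)sin(4t) + C_2e^(-4t)cos(4t)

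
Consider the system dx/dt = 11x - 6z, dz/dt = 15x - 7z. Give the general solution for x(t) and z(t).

x(t) = c_1e^(2t)sin(3t) + c_1e^(2t)cos(3t) + c_2e^(2t)sin(3t) - c_2e^(2t)cos(3t), z(t) = 2c_1e^(2t)sin(3t) + c_1e^(2t)cos(3t) + c_2e^(2t)sin(3t) - 2c_2e^(2t)cos(3t)

Coefficient matrix A = [[11, -6], [15, -7]].
Characteristic polynomial det(A - λI) = λ^2 - 4λ + 13 = 0.
Eigenvalues λ = 2 ± 3i (complex conjugate pair).
For λ=2+3i: an eigenvector is (1,1) - i(1,2) = (1 - i, 1 - 2i).
A real fundamental pair from Re and Im of e^((2+3i)t)v: X_1 = e^(2t)(cos(3t)·(1,1) + sin(3t)·(1,2)), X_2 = e^(2t)(sin(3t)·(1,1) - cos(3t)·(1,2)).
General solution: c_1X_1 + c_2X_2.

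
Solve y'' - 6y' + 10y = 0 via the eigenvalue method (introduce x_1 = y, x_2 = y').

y(t) = K_1e^(3t)cos(t) + K_2e^(3t)sin(t)

Let x_1 = y, x_2 = y'. Then x_1' = x_2 and x_2' = -10x_1 + 6x_2.
A = [[0,1],[-10,6]]; det(A-λI) = λ^2 - 6λ + 10.
Eigenvalues λ = 3 ± i.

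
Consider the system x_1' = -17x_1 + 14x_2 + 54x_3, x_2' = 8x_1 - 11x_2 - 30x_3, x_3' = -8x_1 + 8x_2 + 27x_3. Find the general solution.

Coefficient matrix A = [[-17, 14, 54], [8, -11, -30], [-8, 8, 27]].
det(A - λI) = 0 gives eigenvalues λ = -1, 3, -3.
For λ=-1: eigenvector (5,-2,2).
For λ=3: eigenvector (2,-1,1).
For λ=-3: eigenvector (1,1,0).
General solution: K_1e^(-t)(5,-2,2) + K_2e^(3t)(2,-1,1) + K_3e^(-3t)(1,1,0).

x_1(t) = 5K_1e^(-t) + 2K_2e^(3t) + K_3e^(-3t), x_2(t) = -2K_1e^(-t) - K_2e^(3t) + K_3e^(-3t), x_3(t) = 2K_1e^(-t) + K_2e^(3t)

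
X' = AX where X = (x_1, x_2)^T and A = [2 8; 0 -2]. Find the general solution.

Coefficient matrix A = [[2, 8], [0, -2]].
Characteristic polynomial det(A - λI) = λ^2 - 4 = 0.
Eigenvalues λ = 2, -2.
For λ=2: (A-λI) row 1 is [0, 8], so an eigenvector is (1, 0).
For λ=-2: (A-λI) row 1 is [4, 8], so an eigenvector is (-2, 1).
General solution: c_1e^(2t)(1,0) + c_2e^(-2t)(-2,1).

x_1(t) = c_1e^(2t) - 2c_2e^(-2t), x_2(t) = c_2e^(-2t)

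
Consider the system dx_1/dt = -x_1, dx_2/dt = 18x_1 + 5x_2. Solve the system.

x_1(t) = C_2e^(-t), x_2(t) = -C_1e^(5t) - 3C_2e^(-t)

Coefficient matrix A = [[-1, 0], [18, 5]].
Characteristic polynomial det(A - λI) = λ^2 - 4λ - 5 = 0.
Eigenvalues λ = 5, -1.
For λ=5: (A-λI) row 1 is [-6, 0], so an eigenvector is (0, -1).
For λ=-1: (A-λI) row 2 is [18, 6], so an eigenvector is (1, -3).
General solution: C_1e^(5t)(0,-1) + C_2e^(-t)(1,-3).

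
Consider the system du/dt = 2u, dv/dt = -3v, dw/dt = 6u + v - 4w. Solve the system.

Coefficient matrix A = [[2, 0, 0], [0, -3, 0], [6, 1, -4]].
det(A - λI) = 0 gives eigenvalues λ = -4, -3, 2.
For λ=-4: eigenvector (0,0,1).
For λ=-3: eigenvector (0,1,1).
For λ=2: eigenvector (1,0,1).
General solution: C_1e^(-4t)(0,0,1) + C_2e^(-3t)(0,1,1) + C_3e^(2t)(1,0,1).

u(t) = C_3e^(2t), v(t) = C_2e^(-3t), w(t) = C_1e^(-4t) + C_2e^(-3t) + C_3e^(2t)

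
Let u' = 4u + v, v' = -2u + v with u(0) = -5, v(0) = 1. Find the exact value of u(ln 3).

-207

A = [[4,1],[-2,1]]; eigenvalues λ = 3, 2.
Eigenvectors: (-1,1) for λ=3, (1,-2) for λ=2.
From the initial condition, c_1 = 9, c_2 = 4.
u(ln 3) = (9)(3^3)(-1) + (4)(3^2)(1) = -207.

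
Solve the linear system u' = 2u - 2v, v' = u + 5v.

Coefficient matrix A = [[2, -2], [1, 5]].
Characteristic polynomial det(A - λI) = λ^2 - 7λ + 12 = 0.
Eigenvalues λ = 3, 4.
For λ=3: (A-λI) row 1 is [-1, -2], so an eigenvector is (-2, 1).
For λ=4: (A-λI) row 1 is [-2, -2], so an eigenvector is (1, -1).
General solution: K_1e^(3t)(-2,1) + K_2e^(4t)(1,-1).

u(t) = -2K_1e^(3t) + K_2e^(4t), v(t) = K_1e^(3t) - K_2e^(4t)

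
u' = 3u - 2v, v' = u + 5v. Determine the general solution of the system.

u(t) = c_1e^(4t)sin(t) - c_1e^(4t)cos(t) - c_2e^(4t)sin(t) - c_2e^(4t)cos(t), v(t) = -c_1e^(4t)sin(t) + c_2e^(4t)cos(t)

Coefficient matrix A = [[3, -2], [1, 5]].
Characteristic polynomial det(A - λI) = λ^2 - 8λ + 17 = 0.
Eigenvalues λ = 4 ± i (complex conjugate pair).
For λ=4+i: an eigenvector is (-1,0) - i(1,-1) = (-1 - i, 0 + i).
A real fundamental pair from Re and Im of e^((4+i)t)v: X_1 = e^(4t)(cos(t)·(-1,0) + sin(t)·(1,-1)), X_2 = e^(4t)(sin(t)·(-1,0) - cos(t)·(1,-1)).
General solution: c_1X_1 + c_2X_2.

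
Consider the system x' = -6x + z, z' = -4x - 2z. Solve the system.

Coefficient matrix A = [[-6, 1], [-4, -2]].
Characteristic polynomial det(A - λI) = λ^2 + 8λ + 16 = 0.
Single eigenvalue λ = -4 with algebraic multiplicity 2.
Eigenvector v = (-1,-2); generalized eigenvector w with (A-λI)w=v is (2,3).
General solution: e^(-4t)[c_1·v + c_2·(t·v + w)].

x(t) = -c_1e^(-4t) - c_2te^(-4t) + 2c_2e^(-4t), z(t) = -2c_1e^(-4t) - 2c_2te^(-4t) + 3c_2e^(-4t)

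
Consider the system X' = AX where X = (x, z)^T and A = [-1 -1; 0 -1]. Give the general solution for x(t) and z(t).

Coefficient matrix A = [[-1, -1], [0, -1]].
Characteristic polynomial det(A - λI) = λ^2 + 2λ + 1 = 0.
Single eigenvalue λ = -1 with algebraic multiplicity 2.
Eigenvector v = (1,0); generalized eigenvector w with (A-λI)w=v is (-2,-1).
General solution: e^(-t)[c_1·v + c_2·(t·v + w)].

x(t) = c_1e^(-t) + c_2te^(-t) - 2c_2e^(-t), z(t) = -c_2e^(-t)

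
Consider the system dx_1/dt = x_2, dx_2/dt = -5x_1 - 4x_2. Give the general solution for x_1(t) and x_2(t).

Coefficient matrix A = [[0, 1], [-5, -4]].
Characteristic polynomial det(A - λI) = λ^2 + 4λ + 5 = 0.
Eigenvalues λ = -2 ± i (complex conjugate pair).
For λ=-2+i: an eigenvector is (0,-1) - i(-1,2) = (0 + i, -1 - 2i).
A real fundamental pair from Re and Im of e^((-2+i)t)v: X_1 = e^(-2t)(cos(t)·(0,-1) + sin(t)·(-1,2)), X_2 = e^(-2t)(sin(t)·(0,-1) - cos(t)·(-1,2)).
General solution: C_1X_1 + C_2X_2.

x_1(t) = -C_1e^(-2t)sin(t) + C_2e^(-2t)cos(t), x_2(t) = 2C_1e^(-2t)sin(t) - C_1e^(-2t)cos(t) - C_2e^(-2t)sin(t) - 2C_2e^(-2t)cos(t)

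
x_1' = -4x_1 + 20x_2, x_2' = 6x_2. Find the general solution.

Coefficient matrix A = [[-4, 20], [0, 6]].
Characteristic polynomial det(A - λI) = λ^2 - 2λ - 24 = 0.
Eigenvalues λ = -4, 6.
For λ=-4: (A-λI) row 1 is [0, 20], so an eigenvector is (-1, 0).
For λ=6: (A-λI) row 1 is [-10, 20], so an eigenvector is (2, 1).
General solution: K_1e^(-4t)(-1,0) + K_2e^(6t)(2,1).

x_1(t) = -K_1e^(-4t) + 2K_2e^(6t), x_2(t) = K_2e^(6t)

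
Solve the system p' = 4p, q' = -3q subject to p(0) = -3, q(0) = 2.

Coefficient matrix A = [[4, 0], [0, -3]].
Characteristic polynomial det(A - λI) = λ^2 - λ - 12 = 0.
Eigenvalues λ = -3, 4.
For λ=-3: (A-λI) row 1 is [7, 0], so an eigenvector is (0, -1).
For λ=4: (A-λI) row 2 is [0, -7], so an eigenvector is (1, 0).
General solution: K_1e^(-3t)(0,-1) + K_2e^(4t)(1,0).
Applying p(0)=-3, q(0)=2 gives K_1=-2, K_2=-3.

p(t) = -3e^(4t), q(t) = 2e^(-3t)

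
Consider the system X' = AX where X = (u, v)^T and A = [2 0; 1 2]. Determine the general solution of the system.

u(t) = -K_2e^(2t), v(t) = -K_1e^(2t) - K_2te^(2t) - 3K_2e^(2t)

Coefficient matrix A = [[2, 0], [1, 2]].
Characteristic polynomial det(A - λI) = λ^2 - 4λ + 4 = 0.
Single eigenvalue λ = 2 with algebraic multiplicity 2.
Eigenvector v = (0,-1); generalized eigenvector w with (A-λI)w=v is (-1,-3).
General solution: e^(2t)[K_1·v + K_2·(t·v + w)].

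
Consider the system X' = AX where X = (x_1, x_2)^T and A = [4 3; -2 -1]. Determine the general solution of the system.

x_1(t) = c_1e^(t) + 3c_2e^(2t), x_2(t) = -c_1e^(t) - 2c_2e^(2t)

Coefficient matrix A = [[4, 3], [-2, -1]].
Characteristic polynomial det(A - λI) = λ^2 - 3λ + 2 = 0.
Eigenvalues λ = 1, 2.
For λ=1: (A-λI) row 1 is [3, 3], so an eigenvector is (1, -1).
For λ=2: (A-λI) row 1 is [2, 3], so an eigenvector is (3, -2).
General solution: c_1e^(t)(1,-1) + c_2e^(2t)(3,-2).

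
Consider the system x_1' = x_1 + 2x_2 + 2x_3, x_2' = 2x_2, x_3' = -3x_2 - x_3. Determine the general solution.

x_1(t) = C_2e^(-t) + C_3e^(t), x_2(t) = C_1e^(2t), x_3(t) = -C_1e^(2t) - C_2e^(-t)

Coefficient matrix A = [[1, 2, 2], [0, 2, 0], [0, -3, -1]].
det(A - λI) = 0 gives eigenvalues λ = 2, -1, 1.
For λ=2: eigenvector (0,1,-1).
For λ=-1: eigenvector (1,0,-1).
For λ=1: eigenvector (1,0,0).
General solution: C_1e^(2t)(0,1,-1) + C_2e^(-t)(1,0,-1) + C_3e^(t)(1,0,0).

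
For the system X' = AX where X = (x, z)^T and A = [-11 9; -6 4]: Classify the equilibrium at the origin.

A = [[-11,9],[-6,4]]; det(A-λI) = λ^2 + 7λ + 10.
λ = -2, -5: both negative.

stable node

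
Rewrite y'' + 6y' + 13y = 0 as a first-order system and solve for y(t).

y(t) = K_1e^(-3t)cos(2t) + K_2e^(-3t)sin(2t)

Let x_1 = y, x_2 = y'. Then x_1' = x_2 and x_2' = -13x_1 - 6x_2.
A = [[0,1],[-13,-6]]; det(A-λI) = λ^2 + 6λ + 13.
Eigenvalues λ = -3 ± 2i.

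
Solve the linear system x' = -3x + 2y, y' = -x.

x(t) = 2c_1e^(-2t) + c_2e^(-t), y(t) = c_1e^(-2t) + c_2e^(-t)

Coefficient matrix A = [[-3, 2], [-1, 0]].
Characteristic polynomial det(A - λI) = λ^2 + 3λ + 2 = 0.
Eigenvalues λ = -2, -1.
For λ=-2: (A-λI) row 1 is [-1, 2], so an eigenvector is (2, 1).
For λ=-1: (A-λI) row 1 is [-2, 2], so an eigenvector is (1, 1).
General solution: c_1e^(-2t)(2,1) + c_2e^(-t)(1,1).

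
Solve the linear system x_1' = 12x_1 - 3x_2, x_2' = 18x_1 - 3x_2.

x_1(t) = -c_1e^(6t) + c_2e^(3t), x_2(t) = -2c_1e^(6t) + 3c_2e^(3t)

Coefficient matrix A = [[12, -3], [18, -3]].
Characteristic polynomial det(A - λI) = λ^2 - 9λ + 18 = 0.
Eigenvalues λ = 6, 3.
For λ=6: (A-λI) row 1 is [6, -3], so an eigenvector is (-1, -2).
For λ=3: (A-λI) row 1 is [9, -3], so an eigenvector is (1, 3).
General solution: c_1e^(6t)(-1,-2) + c_2e^(3t)(1,3).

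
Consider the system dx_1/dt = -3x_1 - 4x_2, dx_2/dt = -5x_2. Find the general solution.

x_1(t) = 2C_1e^(-5t) - C_2e^(-3t), x_2(t) = C_1e^(-5t)

Coefficient matrix A = [[-3, -4], [0, -5]].
Characteristic polynomial det(A - λI) = λ^2 + 8λ + 15 = 0.
Eigenvalues λ = -5, -3.
For λ=-5: (A-λI) row 1 is [2, -4], so an eigenvector is (2, 1).
For λ=-3: (A-λI) row 1 is [0, -4], so an eigenvector is (-1, 0).
General solution: C_1e^(-5t)(2,1) + C_2e^(-3t)(-1,0).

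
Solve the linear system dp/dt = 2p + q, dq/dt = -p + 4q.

p(t) = -K_1e^(3t) - K_2te^(3t) + 2K_2e^(3t), q(t) = -K_1e^(3t) - K_2te^(3t) + K_2e^(3t)

Coefficient matrix A = [[2, 1], [-1, 4]].
Characteristic polynomial det(A - λI) = λ^2 - 6λ + 9 = 0.
Single eigenvalue λ = 3 with algebraic multiplicity 2.
Eigenvector v = (-1,-1); generalized eigenvector w with (A-λI)w=v is (2,1).
General solution: e^(3t)[K_1·v + K_2·(t·v + w)].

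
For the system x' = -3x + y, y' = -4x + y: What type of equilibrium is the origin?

A = [[-3,1],[-4,1]]; det(A-λI) = λ^2 + 2λ + 1.
repeated λ = -1 with a single eigenvector.

stable improper node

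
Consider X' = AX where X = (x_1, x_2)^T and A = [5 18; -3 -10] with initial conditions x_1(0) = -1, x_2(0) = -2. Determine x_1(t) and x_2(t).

Coefficient matrix A = [[5, 18], [-3, -10]].
Characteristic polynomial det(A - λI) = λ^2 + 5λ + 4 = 0.
Eigenvalues λ = -1, -4.
For λ=-1: (A-λI) row 1 is [6, 18], so an eigenvector is (-3, 1).
For λ=-4: (A-λI) row 1 is [9, 18], so an eigenvector is (2, -1).
General solution: c_1e^(-t)(-3,1) + c_2e^(-4t)(2,-1).
Applying x_1(0)=-1, x_2(0)=-2 gives c_1=5, c_2=7.

x_1(t) = -15e^(-t) + 14e^(-4t), x_2(t) = 5e^(-t) - 7e^(-4t)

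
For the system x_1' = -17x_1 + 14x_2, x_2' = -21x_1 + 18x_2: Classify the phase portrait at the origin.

saddle

A = [[-17,14],[-21,18]]; det(A-λI) = λ^2 - λ - 12.
λ = 4, -3: opposite signs.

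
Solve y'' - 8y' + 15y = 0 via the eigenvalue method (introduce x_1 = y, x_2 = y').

y(t) = K_1e^(5t) + K_2e^(3t)

Let x_1 = y, x_2 = y'. Then x_1' = x_2 and x_2' = -15x_1 + 8x_2.
A = [[0,1],[-15,8]]; det(A-λI) = λ^2 - 8λ + 15.
Eigenvalues λ = 5, 3 with eigenvectors (1,5), (1,3).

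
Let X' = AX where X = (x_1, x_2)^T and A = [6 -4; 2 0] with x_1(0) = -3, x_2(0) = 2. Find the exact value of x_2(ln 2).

-52

A = [[6,-4],[2,0]]; eigenvalues λ = 4, 2.
Eigenvectors: (2,1) for λ=4, (1,1) for λ=2.
From the initial condition, c_1 = -5, c_2 = 7.
x_2(ln 2) = (-5)(2^4)(1) + (7)(2^2)(1) = -52.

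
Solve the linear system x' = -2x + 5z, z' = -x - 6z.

x(t) = -c_1e^(-4t)sin(t) + 2c_1e^(-4t)cos(t) + 2c_2e^(-4t)sin(t) + c_2e^(-4t)cos(t), z(t) = -c_1e^(-4t)cos(t) - c_2e^(-4t)sin(t)

Coefficient matrix A = [[-2, 5], [-1, -6]].
Characteristic polynomial det(A - λI) = λ^2 + 8λ + 17 = 0.
Eigenvalues λ = -4 ± i (complex conjugate pair).
For λ=-4+i: an eigenvector is (2,-1) - i(-1,0) = (2 + i, -1).
A real fundamental pair from Re and Im of e^((-4+i)t)v: X_1 = e^(-4t)(cos(t)·(2,-1) + sin(t)·(-1,0)), X_2 = e^(-4t)(sin(t)·(2,-1) - cos(t)·(-1,0)).
General solution: c_1X_1 + c_2X_2.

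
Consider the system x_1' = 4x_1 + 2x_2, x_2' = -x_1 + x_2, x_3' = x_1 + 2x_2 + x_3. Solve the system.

x_1(t) = -2C_1e^(3t) - C_2e^(2t), x_2(t) = C_1e^(3t) + C_2e^(2t), x_3(t) = C_2e^(2t) + C_3e^(t)

Coefficient matrix A = [[4, 2, 0], [-1, 1, 0], [1, 2, 1]].
det(A - λI) = 0 gives eigenvalues λ = 3, 2, 1.
For λ=3: eigenvector (-2,1,0).
For λ=2: eigenvector (-1,1,1).
For λ=1: eigenvector (0,0,1).
General solution: C_1e^(3t)(-2,1,0) + C_2e^(2t)(-1,1,1) + C_3e^(t)(0,0,1).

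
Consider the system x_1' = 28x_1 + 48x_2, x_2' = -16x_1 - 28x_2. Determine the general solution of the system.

Coefficient matrix A = [[28, 48], [-16, -28]].
Characteristic polynomial det(A - λI) = λ^2 - 16 = 0.
Eigenvalues λ = 4, -4.
For λ=4: (A-λI) row 1 is [24, 48], so an eigenvector is (2, -1).
For λ=-4: (A-λI) row 1 is [32, 48], so an eigenvector is (-3, 2).
General solution: c_1e^(4t)(2,-1) + c_2e^(-4t)(-3,2).

x_1(t) = 2c_1e^(4t) - 3c_2e^(-4t), x_2(t) = -c_1e^(4t) + 2c_2e^(-4t)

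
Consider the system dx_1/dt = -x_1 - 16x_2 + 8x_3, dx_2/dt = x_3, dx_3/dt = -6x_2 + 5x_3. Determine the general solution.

Coefficient matrix A = [[-1, -16, 8], [0, 0, 1], [0, -6, 5]].
det(A - λI) = 0 gives eigenvalues λ = -1, 2, 3.
For λ=-1: eigenvector (1,0,0).
For λ=2: eigenvector (0,1,2).
For λ=3: eigenvector (2,1,3).
General solution: C_1e^(-t)(1,0,0) + C_2e^(2t)(0,1,2) + C_3e^(3t)(2,1,3).

x_1(t) = C_1e^(-t) + 2C_3e^(3t), x_2(t) = C_2e^(2t) + C_3e^(3t), x_3(t) = 2C_2e^(2t) + 3C_3e^(3t)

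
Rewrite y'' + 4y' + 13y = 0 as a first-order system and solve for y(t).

y(t) = K_1e^(-2t)cos(3t) + K_2e^(-2t)sin(3t)

Let x_1 = y, x_2 = y'. Then x_1' = x_2 and x_2' = -13x_1 - 4x_2.
A = [[0,1],[-13,-4]]; det(A-λI) = λ^2 + 4λ + 13.
Eigenvalues λ = -2 ± 3i.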